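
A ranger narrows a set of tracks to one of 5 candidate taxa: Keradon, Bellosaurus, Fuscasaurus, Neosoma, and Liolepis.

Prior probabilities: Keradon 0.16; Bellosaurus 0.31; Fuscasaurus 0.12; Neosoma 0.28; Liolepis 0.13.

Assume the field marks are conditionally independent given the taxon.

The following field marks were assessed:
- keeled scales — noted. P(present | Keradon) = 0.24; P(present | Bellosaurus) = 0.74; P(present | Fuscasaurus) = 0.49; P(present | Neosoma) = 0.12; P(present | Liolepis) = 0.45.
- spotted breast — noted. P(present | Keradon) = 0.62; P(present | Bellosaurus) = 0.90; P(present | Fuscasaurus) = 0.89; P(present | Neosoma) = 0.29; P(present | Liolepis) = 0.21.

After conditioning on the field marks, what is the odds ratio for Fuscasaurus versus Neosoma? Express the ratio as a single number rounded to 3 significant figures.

5.37

Posterior odds equal prior odds times the likelihood ratio; only the two competing hypotheses matter.
  Fuscasaurus: 0.12 × 0.49 × 0.89 = 0.052332
  Neosoma: 0.28 × 0.12 × 0.29 = 0.009744
Odds(Fuscasaurus : Neosoma) = 0.052332 / 0.009744 ≈ 5.37.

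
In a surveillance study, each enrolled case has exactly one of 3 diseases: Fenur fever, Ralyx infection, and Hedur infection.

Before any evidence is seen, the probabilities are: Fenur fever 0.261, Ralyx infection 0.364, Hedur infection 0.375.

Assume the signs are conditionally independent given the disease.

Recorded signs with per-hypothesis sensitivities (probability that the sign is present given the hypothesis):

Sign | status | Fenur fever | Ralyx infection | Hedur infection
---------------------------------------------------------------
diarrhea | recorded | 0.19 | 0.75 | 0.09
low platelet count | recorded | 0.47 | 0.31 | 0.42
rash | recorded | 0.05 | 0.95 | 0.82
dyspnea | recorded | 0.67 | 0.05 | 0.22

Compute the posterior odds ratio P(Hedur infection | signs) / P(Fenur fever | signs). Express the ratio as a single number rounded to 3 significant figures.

Posterior odds equal prior odds times the likelihood ratio; only the two competing hypotheses matter.
  Hedur infection: 0.375 × 0.09 × 0.42 × 0.82 × 0.22 = 0.0025572
  Fenur fever: 0.261 × 0.19 × 0.47 × 0.05 × 0.67 = 0.00078079
Odds(Hedur infection : Fenur fever) = 0.0025572 / 0.00078079 ≈ 3.28.

3.28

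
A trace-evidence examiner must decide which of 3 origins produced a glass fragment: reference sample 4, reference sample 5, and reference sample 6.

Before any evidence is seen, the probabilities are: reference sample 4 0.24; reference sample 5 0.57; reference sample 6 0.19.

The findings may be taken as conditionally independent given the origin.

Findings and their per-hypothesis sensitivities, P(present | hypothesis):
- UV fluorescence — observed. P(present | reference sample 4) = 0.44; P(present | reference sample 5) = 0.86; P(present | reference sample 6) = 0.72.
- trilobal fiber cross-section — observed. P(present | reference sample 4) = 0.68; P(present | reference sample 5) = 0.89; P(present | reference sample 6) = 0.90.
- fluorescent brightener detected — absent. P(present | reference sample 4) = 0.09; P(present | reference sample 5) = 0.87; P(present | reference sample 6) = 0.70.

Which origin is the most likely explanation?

By Bayes' rule with conditional independence, the unnormalized weight for each hypothesis is prior × ∏ likelihoods (using 1 − P(present | H) for each absent finding):
  reference sample 4: 0.24 × 0.44 × 0.68 × (1 − 0.09) = 0.065345
  reference sample 5: 0.57 × 0.86 × 0.89 × (1 − 0.87) = 0.056716
  reference sample 6: 0.19 × 0.72 × 0.90 × (1 − 0.70) = 0.036936
Marginal likelihood of the evidence = 0.159.
P(reference sample 4 | evidence) ≈ 0.065345 / 0.159 ≈ 0.411
P(reference sample 5 | evidence) ≈ 0.056716 / 0.159 ≈ 0.357
P(reference sample 6 | evidence) ≈ 0.036936 / 0.159 ≈ 0.232
The largest is 0.411, so reference sample 4 is most probable.

reference sample 4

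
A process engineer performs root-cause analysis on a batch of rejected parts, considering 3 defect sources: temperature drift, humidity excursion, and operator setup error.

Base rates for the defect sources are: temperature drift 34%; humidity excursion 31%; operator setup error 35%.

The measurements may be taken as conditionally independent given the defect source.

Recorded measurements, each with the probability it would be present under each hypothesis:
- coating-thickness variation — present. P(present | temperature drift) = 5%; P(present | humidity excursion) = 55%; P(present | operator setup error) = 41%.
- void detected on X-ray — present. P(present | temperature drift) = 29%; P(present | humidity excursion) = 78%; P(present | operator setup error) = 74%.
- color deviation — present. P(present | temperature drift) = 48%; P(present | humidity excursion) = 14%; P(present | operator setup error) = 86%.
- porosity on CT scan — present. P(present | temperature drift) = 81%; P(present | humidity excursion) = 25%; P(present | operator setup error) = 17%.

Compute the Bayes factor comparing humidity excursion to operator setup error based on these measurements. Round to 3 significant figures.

The Bayes factor is the ratio of the joint likelihoods of the measurement pattern under the two hypotheses.
  humidity excursion: 0.55 × 0.78 × 0.14 × 0.25 = 0.015015
  operator setup error: 0.41 × 0.74 × 0.86 × 0.17 = 0.044357
Bayes factor = 0.015015 / 0.044357 ≈ 0.339

0.339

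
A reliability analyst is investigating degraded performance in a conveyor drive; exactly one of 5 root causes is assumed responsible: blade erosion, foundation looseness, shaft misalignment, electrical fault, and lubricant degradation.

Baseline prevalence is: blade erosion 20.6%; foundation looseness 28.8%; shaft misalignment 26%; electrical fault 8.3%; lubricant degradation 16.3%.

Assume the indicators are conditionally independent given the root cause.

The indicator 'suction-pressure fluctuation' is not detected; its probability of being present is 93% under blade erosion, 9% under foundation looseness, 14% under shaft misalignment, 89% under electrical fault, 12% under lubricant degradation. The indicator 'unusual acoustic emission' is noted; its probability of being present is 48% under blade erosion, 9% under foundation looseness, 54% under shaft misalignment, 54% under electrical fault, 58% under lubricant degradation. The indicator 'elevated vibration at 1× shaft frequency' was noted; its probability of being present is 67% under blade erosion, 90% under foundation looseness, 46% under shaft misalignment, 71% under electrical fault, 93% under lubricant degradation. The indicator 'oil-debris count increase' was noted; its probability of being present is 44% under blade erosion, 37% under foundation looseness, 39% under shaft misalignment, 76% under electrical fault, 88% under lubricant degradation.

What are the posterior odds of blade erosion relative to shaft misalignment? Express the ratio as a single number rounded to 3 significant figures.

The normalizing constant cancels in an odds ratio, so compute prior × likelihood for the two hypotheses only (using 1 − P(present | H) for each absent indicator):
  blade erosion: 0.206 × (1 − 0.93) × 0.48 × 0.67 × 0.44 = 0.0020405
  shaft misalignment: 0.260 × (1 − 0.14) × 0.54 × 0.46 × 0.39 = 0.021661
Posterior odds = 0.0020405 / 0.021661 ≈ 0.0942.

0.0942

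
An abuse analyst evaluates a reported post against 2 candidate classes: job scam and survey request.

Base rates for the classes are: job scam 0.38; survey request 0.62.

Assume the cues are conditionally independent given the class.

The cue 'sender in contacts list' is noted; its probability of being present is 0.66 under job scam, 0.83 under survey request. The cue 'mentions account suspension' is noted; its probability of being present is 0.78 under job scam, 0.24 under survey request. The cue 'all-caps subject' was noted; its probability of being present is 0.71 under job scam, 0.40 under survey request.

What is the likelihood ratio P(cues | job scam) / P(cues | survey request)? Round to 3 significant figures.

4.59

Take the product of per-cue likelihoods under each hypothesis, then divide.
  job scam: 0.66 × 0.78 × 0.71 = 0.36551
  survey request: 0.83 × 0.24 × 0.40 = 0.07968
Bayes factor = 0.36551 / 0.07968 ≈ 4.59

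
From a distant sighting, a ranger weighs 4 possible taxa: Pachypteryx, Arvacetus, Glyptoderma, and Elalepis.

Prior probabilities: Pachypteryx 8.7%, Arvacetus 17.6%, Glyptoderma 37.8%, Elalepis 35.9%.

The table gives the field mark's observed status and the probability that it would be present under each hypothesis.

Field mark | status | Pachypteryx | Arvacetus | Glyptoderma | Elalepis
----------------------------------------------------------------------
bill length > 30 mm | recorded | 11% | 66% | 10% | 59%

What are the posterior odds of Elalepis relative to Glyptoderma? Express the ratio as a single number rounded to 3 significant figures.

Posterior odds equal prior odds times the likelihood ratio; only the two competing hypotheses matter.
  Elalepis: 0.359 × 0.59 = 0.21181
  Glyptoderma: 0.378 × 0.10 = 0.0378
Posterior odds = 0.21181 / 0.0378 ≈ 5.60.

5.60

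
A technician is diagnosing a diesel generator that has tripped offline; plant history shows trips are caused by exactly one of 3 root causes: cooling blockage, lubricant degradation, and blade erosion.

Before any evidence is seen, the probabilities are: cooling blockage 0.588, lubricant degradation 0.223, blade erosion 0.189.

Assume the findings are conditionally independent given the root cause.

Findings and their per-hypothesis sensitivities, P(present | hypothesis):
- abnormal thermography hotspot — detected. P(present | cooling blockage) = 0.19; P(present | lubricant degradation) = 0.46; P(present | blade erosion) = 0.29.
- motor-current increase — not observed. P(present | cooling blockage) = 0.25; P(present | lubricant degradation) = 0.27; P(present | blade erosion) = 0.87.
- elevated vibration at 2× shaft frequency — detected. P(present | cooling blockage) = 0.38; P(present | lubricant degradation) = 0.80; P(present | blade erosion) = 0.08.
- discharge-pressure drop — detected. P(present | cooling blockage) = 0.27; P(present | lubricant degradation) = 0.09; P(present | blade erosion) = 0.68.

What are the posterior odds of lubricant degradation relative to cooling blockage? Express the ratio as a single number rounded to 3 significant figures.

0.627

Unnormalized posterior weight (prior times the finding likelihoods) for each of the two hypotheses (using 1 − P(present | H) for each absent finding):
  lubricant degradation: 0.223 × 0.46 × (1 − 0.27) × 0.80 × 0.09 = 0.0053916
  cooling blockage: 0.588 × 0.19 × (1 − 0.25) × 0.38 × 0.27 = 0.0085969
Posterior odds = 0.0053916 / 0.0085969 ≈ 0.627.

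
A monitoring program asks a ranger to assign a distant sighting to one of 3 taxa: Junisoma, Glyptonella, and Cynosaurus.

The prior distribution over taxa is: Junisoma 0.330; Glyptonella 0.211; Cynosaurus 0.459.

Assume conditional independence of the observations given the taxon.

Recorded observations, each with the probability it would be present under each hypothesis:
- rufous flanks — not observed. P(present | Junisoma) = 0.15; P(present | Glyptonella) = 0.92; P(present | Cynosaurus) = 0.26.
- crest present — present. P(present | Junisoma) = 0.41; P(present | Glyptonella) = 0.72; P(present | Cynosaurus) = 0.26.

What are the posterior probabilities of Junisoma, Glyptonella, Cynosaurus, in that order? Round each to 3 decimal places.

0.534, 0.056, 0.410

For each hypothesis, the unnormalized posterior weight is prior × product of the observation likelihoods (using 1 − P(present | H) for each absent observation):
  Junisoma: 0.330 × (1 − 0.15) × 0.41 = 0.11501
  Glyptonella: 0.211 × (1 − 0.92) × 0.72 = 0.012154
  Cynosaurus: 0.459 × (1 − 0.26) × 0.26 = 0.088312
Normalizing constant Z = 0.11501 + 0.012154 + 0.088312 = 0.21547.
P(Junisoma | evidence) = 0.11501 / 0.21547 ≈ 0.534
P(Glyptonella | evidence) = 0.012154 / 0.21547 ≈ 0.056
P(Cynosaurus | evidence) = 0.088312 / 0.21547 ≈ 0.410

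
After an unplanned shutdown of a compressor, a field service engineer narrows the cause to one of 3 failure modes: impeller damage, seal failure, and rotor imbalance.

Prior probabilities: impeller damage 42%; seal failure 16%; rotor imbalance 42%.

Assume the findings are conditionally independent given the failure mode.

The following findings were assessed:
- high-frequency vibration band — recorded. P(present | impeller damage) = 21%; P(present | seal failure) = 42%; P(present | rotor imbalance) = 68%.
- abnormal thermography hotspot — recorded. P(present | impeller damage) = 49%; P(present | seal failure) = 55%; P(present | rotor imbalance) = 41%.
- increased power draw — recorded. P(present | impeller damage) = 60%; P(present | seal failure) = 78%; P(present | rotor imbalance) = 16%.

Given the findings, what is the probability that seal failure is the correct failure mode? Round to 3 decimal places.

0.392

Multiply each prior by the joint likelihood of the evidence pattern:
  impeller damage: 0.42 × 0.21 × 0.49 × 0.60 = 0.025931
  seal failure: 0.16 × 0.42 × 0.55 × 0.78 = 0.028829
  rotor imbalance: 0.42 × 0.68 × 0.41 × 0.16 = 0.018735
Marginal likelihood of the evidence = 0.073495.
P(seal failure | evidence) = 0.028829 / 0.073495 ≈ 0.392.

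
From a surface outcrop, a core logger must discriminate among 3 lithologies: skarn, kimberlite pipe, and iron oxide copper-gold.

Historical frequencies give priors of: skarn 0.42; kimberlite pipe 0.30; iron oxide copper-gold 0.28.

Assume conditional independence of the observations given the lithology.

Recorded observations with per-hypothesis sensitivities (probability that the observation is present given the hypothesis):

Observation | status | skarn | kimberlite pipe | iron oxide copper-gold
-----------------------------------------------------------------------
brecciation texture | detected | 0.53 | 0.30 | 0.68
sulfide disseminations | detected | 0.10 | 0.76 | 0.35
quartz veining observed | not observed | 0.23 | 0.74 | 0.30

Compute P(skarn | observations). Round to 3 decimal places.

0.210

Multiply each prior by the joint likelihood of the evidence pattern (using 1 − P(present | H) for each absent observation):
  skarn: 0.42 × 0.53 × 0.10 × (1 − 0.23) = 0.01714
  kimberlite pipe: 0.30 × 0.30 × 0.76 × (1 − 0.74) = 0.017784
  iron oxide copper-gold: 0.28 × 0.68 × 0.35 × (1 − 0.30) = 0.046648
Marginal likelihood of the evidence = 0.081572.
P(skarn | evidence) = 0.01714 / 0.081572 ≈ 0.210.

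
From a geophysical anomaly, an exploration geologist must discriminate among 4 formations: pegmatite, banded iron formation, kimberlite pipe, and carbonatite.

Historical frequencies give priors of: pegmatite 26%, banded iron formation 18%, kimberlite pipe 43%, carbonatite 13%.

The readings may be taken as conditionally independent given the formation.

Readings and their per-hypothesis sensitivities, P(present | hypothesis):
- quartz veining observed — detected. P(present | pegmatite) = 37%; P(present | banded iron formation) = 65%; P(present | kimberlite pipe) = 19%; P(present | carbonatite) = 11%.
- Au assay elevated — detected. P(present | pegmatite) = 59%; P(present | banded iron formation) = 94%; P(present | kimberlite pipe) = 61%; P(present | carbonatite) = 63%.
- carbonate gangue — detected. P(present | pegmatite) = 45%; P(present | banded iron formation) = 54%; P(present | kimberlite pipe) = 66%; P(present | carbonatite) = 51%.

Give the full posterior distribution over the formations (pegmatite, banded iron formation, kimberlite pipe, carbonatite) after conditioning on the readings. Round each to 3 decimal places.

Multiply each prior by the joint likelihood of the reading pattern:
  pegmatite: 0.26 × 0.37 × 0.59 × 0.45 = 0.025541
  banded iron formation: 0.18 × 0.65 × 0.94 × 0.54 = 0.059389
  kimberlite pipe: 0.43 × 0.19 × 0.61 × 0.66 = 0.032892
  carbonatite: 0.13 × 0.11 × 0.63 × 0.51 = 0.0045946
Marginal likelihood of the evidence = 0.12242.
P(pegmatite | evidence) = 0.025541 / 0.12242 ≈ 0.209
P(banded iron formation | evidence) = 0.059389 / 0.12242 ≈ 0.485
P(kimberlite pipe | evidence) = 0.032892 / 0.12242 ≈ 0.269
P(carbonatite | evidence) = 0.0045946 / 0.12242 ≈ 0.038

0.209, 0.485, 0.269, 0.038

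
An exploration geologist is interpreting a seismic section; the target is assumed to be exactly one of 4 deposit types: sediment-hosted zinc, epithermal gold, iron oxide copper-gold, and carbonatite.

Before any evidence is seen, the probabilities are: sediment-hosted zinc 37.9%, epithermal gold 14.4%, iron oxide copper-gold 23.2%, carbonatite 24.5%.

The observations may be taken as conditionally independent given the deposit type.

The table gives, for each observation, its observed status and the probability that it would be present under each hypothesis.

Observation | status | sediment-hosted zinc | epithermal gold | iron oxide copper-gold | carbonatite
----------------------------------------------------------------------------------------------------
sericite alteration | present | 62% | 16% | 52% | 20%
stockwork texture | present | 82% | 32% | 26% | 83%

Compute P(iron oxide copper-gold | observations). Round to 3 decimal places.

Multiply each prior by the joint likelihood of the evidence pattern:
  sediment-hosted zinc: 0.379 × 0.62 × 0.82 = 0.19268
  epithermal gold: 0.144 × 0.16 × 0.32 = 0.0073728
  iron oxide copper-gold: 0.232 × 0.52 × 0.26 = 0.031366
  carbonatite: 0.245 × 0.20 × 0.83 = 0.04067
Marginal likelihood of the evidence = 0.27209.
P(iron oxide copper-gold | evidence) = 0.031366 / 0.27209 ≈ 0.115.

0.115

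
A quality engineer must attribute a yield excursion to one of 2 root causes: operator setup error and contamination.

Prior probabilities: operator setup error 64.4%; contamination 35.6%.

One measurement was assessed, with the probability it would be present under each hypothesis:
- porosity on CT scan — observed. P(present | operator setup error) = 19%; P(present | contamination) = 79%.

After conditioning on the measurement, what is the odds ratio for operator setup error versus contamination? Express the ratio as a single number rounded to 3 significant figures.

0.435

Unnormalized posterior weight (prior times the measurement likelihood) for each of the two hypotheses:
  operator setup error: 0.644 × 0.19 = 0.12236
  contamination: 0.356 × 0.79 = 0.28124
Posterior odds = 0.12236 / 0.28124 ≈ 0.435.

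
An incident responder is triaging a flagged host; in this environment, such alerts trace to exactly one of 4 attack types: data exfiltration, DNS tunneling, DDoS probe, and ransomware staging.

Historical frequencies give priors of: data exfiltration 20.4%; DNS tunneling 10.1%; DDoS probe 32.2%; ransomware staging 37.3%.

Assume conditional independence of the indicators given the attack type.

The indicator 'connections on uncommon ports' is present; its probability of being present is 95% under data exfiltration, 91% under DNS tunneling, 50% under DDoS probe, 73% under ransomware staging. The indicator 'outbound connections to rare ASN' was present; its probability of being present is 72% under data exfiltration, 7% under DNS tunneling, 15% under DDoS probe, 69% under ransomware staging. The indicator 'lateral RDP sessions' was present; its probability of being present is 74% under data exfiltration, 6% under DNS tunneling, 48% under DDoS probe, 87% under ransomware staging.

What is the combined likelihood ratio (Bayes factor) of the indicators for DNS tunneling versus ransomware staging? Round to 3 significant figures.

The Bayes factor is the ratio of the joint likelihoods of the indicator pattern under the two hypotheses.
  DNS tunneling: 0.91 × 0.07 × 0.06 = 0.003822
  ransomware staging: 0.73 × 0.69 × 0.87 = 0.43822
Bayes factor = 0.003822 / 0.43822 ≈ 0.00872

0.00872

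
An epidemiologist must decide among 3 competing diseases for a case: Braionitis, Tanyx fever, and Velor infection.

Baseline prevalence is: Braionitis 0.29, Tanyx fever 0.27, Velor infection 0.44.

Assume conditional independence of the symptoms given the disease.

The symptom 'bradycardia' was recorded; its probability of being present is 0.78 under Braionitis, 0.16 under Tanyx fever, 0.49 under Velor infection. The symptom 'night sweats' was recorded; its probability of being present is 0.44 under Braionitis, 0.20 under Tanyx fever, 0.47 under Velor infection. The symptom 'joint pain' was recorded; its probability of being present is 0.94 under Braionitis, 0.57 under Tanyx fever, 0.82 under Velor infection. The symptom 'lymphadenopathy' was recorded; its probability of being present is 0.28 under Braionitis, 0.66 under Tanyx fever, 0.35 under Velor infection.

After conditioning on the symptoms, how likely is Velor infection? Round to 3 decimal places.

0.497

By Bayes' rule with conditional independence, the unnormalized weight for each hypothesis is prior × ∏ likelihoods:
  Braionitis: 0.29 × 0.78 × 0.44 × 0.94 × 0.28 = 0.026196
  Tanyx fever: 0.27 × 0.16 × 0.20 × 0.57 × 0.66 = 0.0032504
  Velor infection: 0.44 × 0.49 × 0.47 × 0.82 × 0.35 = 0.029082
Marginal likelihood of the evidence = 0.058528.
P(Velor infection | evidence) = 0.029082 / 0.058528 ≈ 0.497.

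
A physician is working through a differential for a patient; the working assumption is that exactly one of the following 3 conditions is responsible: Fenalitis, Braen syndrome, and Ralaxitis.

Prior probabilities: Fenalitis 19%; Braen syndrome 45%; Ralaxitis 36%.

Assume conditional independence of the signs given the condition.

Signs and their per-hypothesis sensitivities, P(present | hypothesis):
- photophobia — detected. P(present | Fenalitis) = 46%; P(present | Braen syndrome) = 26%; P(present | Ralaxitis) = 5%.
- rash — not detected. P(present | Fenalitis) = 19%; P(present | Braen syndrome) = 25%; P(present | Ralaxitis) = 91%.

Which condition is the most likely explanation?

For each hypothesis, the unnormalized posterior weight is prior × product of the sign likelihoods (using 1 − P(present | H) for each absent sign):
  Fenalitis: 0.19 × 0.46 × (1 − 0.19) = 0.070794
  Braen syndrome: 0.45 × 0.26 × (1 − 0.25) = 0.08775
  Ralaxitis: 0.36 × 0.05 × (1 − 0.91) = 0.00162
Marginal likelihood of the evidence = 0.16016.
P(Fenalitis | evidence) ≈ 0.070794 / 0.16016 ≈ 0.442
P(Braen syndrome | evidence) ≈ 0.08775 / 0.16016 ≈ 0.548
P(Ralaxitis | evidence) ≈ 0.00162 / 0.16016 ≈ 0.010
The largest is 0.548, so Braen syndrome is most probable.

Braen syndrome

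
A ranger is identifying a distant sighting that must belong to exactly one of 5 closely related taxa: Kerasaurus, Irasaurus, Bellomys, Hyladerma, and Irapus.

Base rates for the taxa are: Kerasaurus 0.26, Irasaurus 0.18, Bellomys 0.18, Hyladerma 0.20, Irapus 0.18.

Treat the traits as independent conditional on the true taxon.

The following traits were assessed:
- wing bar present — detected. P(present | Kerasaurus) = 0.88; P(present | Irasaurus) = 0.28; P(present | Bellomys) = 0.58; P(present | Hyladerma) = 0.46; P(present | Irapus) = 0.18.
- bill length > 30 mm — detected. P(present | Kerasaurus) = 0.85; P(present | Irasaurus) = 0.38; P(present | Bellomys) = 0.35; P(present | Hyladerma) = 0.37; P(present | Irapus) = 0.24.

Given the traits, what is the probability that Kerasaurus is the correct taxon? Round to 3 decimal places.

By Bayes' rule with conditional independence, the unnormalized weight for each hypothesis is prior × ∏ likelihoods:
  Kerasaurus: 0.26 × 0.88 × 0.85 = 0.19448
  Irasaurus: 0.18 × 0.28 × 0.38 = 0.019152
  Bellomys: 0.18 × 0.58 × 0.35 = 0.03654
  Hyladerma: 0.20 × 0.46 × 0.37 = 0.03404
  Irapus: 0.18 × 0.18 × 0.24 = 0.007776
Normalizing constant Z = 0.19448 + 0.019152 + 0.03654 + 0.03404 + 0.007776 = 0.29199.
P(Kerasaurus | evidence) = 0.19448 / 0.29199 ≈ 0.666.

0.666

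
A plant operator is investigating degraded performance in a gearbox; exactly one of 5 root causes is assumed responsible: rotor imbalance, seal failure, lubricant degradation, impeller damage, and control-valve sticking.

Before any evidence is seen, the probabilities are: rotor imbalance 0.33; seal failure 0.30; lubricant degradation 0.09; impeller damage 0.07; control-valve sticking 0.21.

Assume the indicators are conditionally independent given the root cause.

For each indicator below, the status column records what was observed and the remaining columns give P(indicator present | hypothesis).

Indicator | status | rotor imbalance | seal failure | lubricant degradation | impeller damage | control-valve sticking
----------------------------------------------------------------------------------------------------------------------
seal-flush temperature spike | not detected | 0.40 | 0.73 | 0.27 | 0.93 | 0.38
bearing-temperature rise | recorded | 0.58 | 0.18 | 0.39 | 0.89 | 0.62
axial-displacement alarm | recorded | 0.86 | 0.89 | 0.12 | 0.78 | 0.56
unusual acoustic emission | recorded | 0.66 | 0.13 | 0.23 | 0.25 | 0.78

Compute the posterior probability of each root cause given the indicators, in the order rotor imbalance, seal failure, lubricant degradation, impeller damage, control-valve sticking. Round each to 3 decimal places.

0.629, 0.016, 0.007, 0.008, 0.340

By Bayes' rule with conditional independence, the unnormalized weight for each hypothesis is prior × ∏ likelihoods (using 1 − P(present | H) for each absent indicator):
  rotor imbalance: 0.33 × (1 − 0.40) × 0.58 × 0.86 × 0.66 = 0.065183
  seal failure: 0.30 × (1 − 0.73) × 0.18 × 0.89 × 0.13 = 0.0016869
  lubricant degradation: 0.09 × (1 − 0.27) × 0.39 × 0.12 × 0.23 = 0.00070719
  impeller damage: 0.07 × (1 − 0.93) × 0.89 × 0.78 × 0.25 = 0.00085039
  control-valve sticking: 0.21 × (1 − 0.38) × 0.62 × 0.56 × 0.78 = 0.03526
Marginal likelihood of the evidence = 0.10369.
P(rotor imbalance | evidence) = 0.065183 / 0.10369 ≈ 0.629
P(seal failure | evidence) = 0.0016869 / 0.10369 ≈ 0.016
P(lubricant degradation | evidence) = 0.00070719 / 0.10369 ≈ 0.007
P(impeller damage | evidence) = 0.00085039 / 0.10369 ≈ 0.008
P(control-valve sticking | evidence) = 0.03526 / 0.10369 ≈ 0.340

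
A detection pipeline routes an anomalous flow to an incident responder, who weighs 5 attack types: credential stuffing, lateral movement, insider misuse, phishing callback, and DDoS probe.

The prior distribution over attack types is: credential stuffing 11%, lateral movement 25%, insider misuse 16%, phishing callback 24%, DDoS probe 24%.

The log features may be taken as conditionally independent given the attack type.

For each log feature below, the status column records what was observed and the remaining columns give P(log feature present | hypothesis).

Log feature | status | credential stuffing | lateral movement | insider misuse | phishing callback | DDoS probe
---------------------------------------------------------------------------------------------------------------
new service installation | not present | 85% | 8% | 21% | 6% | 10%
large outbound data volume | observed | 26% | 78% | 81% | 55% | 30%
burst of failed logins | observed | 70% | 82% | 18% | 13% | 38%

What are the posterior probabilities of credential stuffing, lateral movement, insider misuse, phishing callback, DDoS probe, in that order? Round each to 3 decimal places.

0.014, 0.703, 0.088, 0.077, 0.118

By Bayes' rule with conditional independence, the unnormalized weight for each hypothesis is prior × ∏ likelihoods (using 1 − P(present | H) for each absent log feature):
  credential stuffing: 0.11 × (1 − 0.85) × 0.26 × 0.70 = 0.003003
  lateral movement: 0.25 × (1 − 0.08) × 0.78 × 0.82 = 0.14711
  insider misuse: 0.16 × (1 − 0.21) × 0.81 × 0.18 = 0.018429
  phishing callback: 0.24 × (1 − 0.06) × 0.55 × 0.13 = 0.01613
  DDoS probe: 0.24 × (1 − 0.10) × 0.30 × 0.38 = 0.024624
The unnormalized weights sum to 0.20929.
P(credential stuffing | evidence) = 0.003003 / 0.20929 ≈ 0.014
P(lateral movement | evidence) = 0.14711 / 0.20929 ≈ 0.703
P(insider misuse | evidence) = 0.018429 / 0.20929 ≈ 0.088
P(phishing callback | evidence) = 0.01613 / 0.20929 ≈ 0.077
P(DDoS probe | evidence) = 0.024624 / 0.20929 ≈ 0.118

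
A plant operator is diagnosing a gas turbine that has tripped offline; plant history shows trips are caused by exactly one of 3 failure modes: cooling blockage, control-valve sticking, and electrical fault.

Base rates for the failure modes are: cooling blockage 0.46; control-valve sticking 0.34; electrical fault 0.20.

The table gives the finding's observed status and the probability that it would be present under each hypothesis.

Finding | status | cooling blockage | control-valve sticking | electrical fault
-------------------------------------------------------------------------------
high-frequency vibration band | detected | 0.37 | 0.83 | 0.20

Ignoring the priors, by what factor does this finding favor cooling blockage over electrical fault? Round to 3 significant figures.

1.85

The Bayes factor is the ratio of the two likelihoods.
  cooling blockage: 0.37
  electrical fault: 0.2
Bayes factor = 0.37 / 0.2 ≈ 1.85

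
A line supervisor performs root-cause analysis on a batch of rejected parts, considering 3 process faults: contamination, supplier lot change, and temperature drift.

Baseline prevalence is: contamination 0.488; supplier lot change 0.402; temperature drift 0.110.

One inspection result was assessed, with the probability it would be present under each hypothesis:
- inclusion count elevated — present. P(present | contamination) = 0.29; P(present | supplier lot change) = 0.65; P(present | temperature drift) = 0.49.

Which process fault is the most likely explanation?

supplier lot change

By Bayes' rule, the unnormalized weight for each hypothesis is prior × likelihood:
  contamination: 0.488 × 0.29 = 0.14152
  supplier lot change: 0.402 × 0.65 = 0.2613
  temperature drift: 0.110 × 0.49 = 0.0539
Normalizing constant Z = 0.14152 + 0.2613 + 0.0539 = 0.45672.
P(contamination | evidence) ≈ 0.14152 / 0.45672 ≈ 0.310
P(supplier lot change | evidence) ≈ 0.2613 / 0.45672 ≈ 0.572
P(temperature drift | evidence) ≈ 0.0539 / 0.45672 ≈ 0.118
The largest is 0.572, so supplier lot change is most probable.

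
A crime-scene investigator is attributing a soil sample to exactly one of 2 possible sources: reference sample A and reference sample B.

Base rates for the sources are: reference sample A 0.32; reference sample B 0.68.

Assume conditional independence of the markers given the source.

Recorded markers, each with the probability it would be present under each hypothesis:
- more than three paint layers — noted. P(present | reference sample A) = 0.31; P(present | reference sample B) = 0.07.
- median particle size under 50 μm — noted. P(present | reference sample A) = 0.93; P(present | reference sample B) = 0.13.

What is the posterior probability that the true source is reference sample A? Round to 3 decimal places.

Multiply each prior by the joint likelihood of the marker pattern:
  reference sample A: 0.32 × 0.31 × 0.93 = 0.092256
  reference sample B: 0.68 × 0.07 × 0.13 = 0.006188
The unnormalized weights sum to 0.098444.
P(reference sample A | evidence) = 0.092256 / 0.098444 ≈ 0.937.

0.937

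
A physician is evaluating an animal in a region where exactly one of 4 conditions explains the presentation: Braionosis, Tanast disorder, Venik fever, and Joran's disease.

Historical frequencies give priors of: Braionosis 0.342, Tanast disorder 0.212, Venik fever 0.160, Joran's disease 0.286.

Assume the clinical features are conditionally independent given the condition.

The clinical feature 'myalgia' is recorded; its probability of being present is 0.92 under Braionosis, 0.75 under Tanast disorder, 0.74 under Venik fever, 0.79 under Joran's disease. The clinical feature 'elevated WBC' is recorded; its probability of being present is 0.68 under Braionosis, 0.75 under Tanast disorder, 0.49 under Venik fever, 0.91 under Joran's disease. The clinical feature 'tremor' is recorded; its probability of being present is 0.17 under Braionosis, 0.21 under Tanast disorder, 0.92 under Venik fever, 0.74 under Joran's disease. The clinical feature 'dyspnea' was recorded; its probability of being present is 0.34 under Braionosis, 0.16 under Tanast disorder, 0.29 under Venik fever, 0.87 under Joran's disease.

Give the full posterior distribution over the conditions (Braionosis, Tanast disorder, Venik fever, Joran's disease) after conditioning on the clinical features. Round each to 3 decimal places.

By Bayes' rule with conditional independence, the unnormalized weight for each hypothesis is prior × ∏ likelihoods:
  Braionosis: 0.342 × 0.92 × 0.68 × 0.17 × 0.34 = 0.012367
  Tanast disorder: 0.212 × 0.75 × 0.75 × 0.21 × 0.16 = 0.0040068
  Venik fever: 0.160 × 0.74 × 0.49 × 0.92 × 0.29 = 0.015479
  Joran's disease: 0.286 × 0.79 × 0.91 × 0.74 × 0.87 = 0.13237
Normalizing constant Z = 0.012367 + 0.0040068 + 0.015479 + 0.13237 = 0.16422.
P(Braionosis | evidence) = 0.012367 / 0.16422 ≈ 0.075
P(Tanast disorder | evidence) = 0.0040068 / 0.16422 ≈ 0.024
P(Venik fever | evidence) = 0.015479 / 0.16422 ≈ 0.094
P(Joran's disease | evidence) = 0.13237 / 0.16422 ≈ 0.806

0.075, 0.024, 0.094, 0.806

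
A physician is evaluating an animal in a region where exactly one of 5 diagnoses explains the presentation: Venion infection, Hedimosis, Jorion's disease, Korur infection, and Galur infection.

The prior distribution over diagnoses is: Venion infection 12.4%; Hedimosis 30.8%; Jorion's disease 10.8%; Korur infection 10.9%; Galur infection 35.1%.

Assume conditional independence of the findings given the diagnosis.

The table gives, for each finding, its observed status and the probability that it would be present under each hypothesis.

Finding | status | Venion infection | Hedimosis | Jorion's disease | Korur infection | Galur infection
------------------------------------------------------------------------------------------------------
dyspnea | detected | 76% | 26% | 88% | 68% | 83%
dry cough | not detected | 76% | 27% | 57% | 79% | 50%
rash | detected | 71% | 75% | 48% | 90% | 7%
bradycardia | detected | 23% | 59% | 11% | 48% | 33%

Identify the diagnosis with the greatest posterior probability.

Hedimosis

For each hypothesis, the unnormalized posterior weight is prior × product of the finding likelihoods (using 1 − P(present | H) for each absent finding):
  Venion infection: 0.124 × 0.76 × (1 − 0.76) × 0.71 × 0.23 = 0.0036935
  Hedimosis: 0.308 × 0.26 × (1 − 0.27) × 0.75 × 0.59 = 0.025868
  Jorion's disease: 0.108 × 0.88 × (1 − 0.57) × 0.48 × 0.11 = 0.0021578
  Korur infection: 0.109 × 0.68 × (1 − 0.79) × 0.90 × 0.48 = 0.0067242
  Galur infection: 0.351 × 0.83 × (1 − 0.50) × 0.07 × 0.33 = 0.0033649
Marginal likelihood of the evidence = 0.041808.
P(Venion infection | evidence) ≈ 0.0036935 / 0.041808 ≈ 0.088
P(Hedimosis | evidence) ≈ 0.025868 / 0.041808 ≈ 0.619
P(Jorion's disease | evidence) ≈ 0.0021578 / 0.041808 ≈ 0.052
P(Korur infection | evidence) ≈ 0.0067242 / 0.041808 ≈ 0.161
P(Galur infection | evidence) ≈ 0.0033649 / 0.041808 ≈ 0.080
The largest is 0.619, so Hedimosis is most probable.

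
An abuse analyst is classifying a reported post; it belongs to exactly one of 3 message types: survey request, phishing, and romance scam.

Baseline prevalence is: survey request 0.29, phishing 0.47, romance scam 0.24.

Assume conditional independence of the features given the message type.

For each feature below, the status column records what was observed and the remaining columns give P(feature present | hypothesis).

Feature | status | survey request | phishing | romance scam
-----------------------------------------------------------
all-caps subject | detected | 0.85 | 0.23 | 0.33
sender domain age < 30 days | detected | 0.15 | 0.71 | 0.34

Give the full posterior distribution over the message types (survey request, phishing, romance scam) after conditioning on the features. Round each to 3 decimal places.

0.263, 0.546, 0.191

By Bayes' rule with conditional independence, the unnormalized weight for each hypothesis is prior × ∏ likelihoods:
  survey request: 0.29 × 0.85 × 0.15 = 0.036975
  phishing: 0.47 × 0.23 × 0.71 = 0.076751
  romance scam: 0.24 × 0.33 × 0.34 = 0.026928
Normalizing constant Z = 0.036975 + 0.076751 + 0.026928 = 0.14065.
P(survey request | evidence) = 0.036975 / 0.14065 ≈ 0.263
P(phishing | evidence) = 0.076751 / 0.14065 ≈ 0.546
P(romance scam | evidence) = 0.026928 / 0.14065 ≈ 0.191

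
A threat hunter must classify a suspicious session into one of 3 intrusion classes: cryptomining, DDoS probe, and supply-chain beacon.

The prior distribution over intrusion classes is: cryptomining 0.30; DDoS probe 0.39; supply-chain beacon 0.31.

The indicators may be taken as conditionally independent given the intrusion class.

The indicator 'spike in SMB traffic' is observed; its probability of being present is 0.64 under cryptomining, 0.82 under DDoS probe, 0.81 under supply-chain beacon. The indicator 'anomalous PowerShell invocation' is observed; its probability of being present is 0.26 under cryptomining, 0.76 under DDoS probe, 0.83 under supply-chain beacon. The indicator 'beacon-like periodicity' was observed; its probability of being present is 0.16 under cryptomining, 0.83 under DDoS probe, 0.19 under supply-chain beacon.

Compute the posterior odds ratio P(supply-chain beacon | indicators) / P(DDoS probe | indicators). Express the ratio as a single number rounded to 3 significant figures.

Unnormalized posterior weight (prior times the indicator likelihoods) for each of the two hypotheses:
  supply-chain beacon: 0.31 × 0.81 × 0.83 × 0.19 = 0.039598
  DDoS probe: 0.39 × 0.82 × 0.76 × 0.83 = 0.20173
Odds(supply-chain beacon : DDoS probe) = 0.039598 / 0.20173 ≈ 0.196.

0.196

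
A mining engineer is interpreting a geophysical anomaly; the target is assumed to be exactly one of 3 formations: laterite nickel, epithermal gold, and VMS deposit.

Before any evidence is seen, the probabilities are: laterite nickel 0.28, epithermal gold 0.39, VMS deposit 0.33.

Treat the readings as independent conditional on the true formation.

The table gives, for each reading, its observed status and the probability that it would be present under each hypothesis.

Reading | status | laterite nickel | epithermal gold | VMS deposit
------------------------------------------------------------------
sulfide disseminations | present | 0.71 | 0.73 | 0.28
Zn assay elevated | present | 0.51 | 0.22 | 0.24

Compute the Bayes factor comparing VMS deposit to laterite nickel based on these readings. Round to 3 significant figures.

0.186

Take the product of per-reading likelihoods under each hypothesis, then divide.
  VMS deposit: 0.28 × 0.24 = 0.0672
  laterite nickel: 0.71 × 0.51 = 0.3621
Bayes factor = 0.0672 / 0.3621 ≈ 0.186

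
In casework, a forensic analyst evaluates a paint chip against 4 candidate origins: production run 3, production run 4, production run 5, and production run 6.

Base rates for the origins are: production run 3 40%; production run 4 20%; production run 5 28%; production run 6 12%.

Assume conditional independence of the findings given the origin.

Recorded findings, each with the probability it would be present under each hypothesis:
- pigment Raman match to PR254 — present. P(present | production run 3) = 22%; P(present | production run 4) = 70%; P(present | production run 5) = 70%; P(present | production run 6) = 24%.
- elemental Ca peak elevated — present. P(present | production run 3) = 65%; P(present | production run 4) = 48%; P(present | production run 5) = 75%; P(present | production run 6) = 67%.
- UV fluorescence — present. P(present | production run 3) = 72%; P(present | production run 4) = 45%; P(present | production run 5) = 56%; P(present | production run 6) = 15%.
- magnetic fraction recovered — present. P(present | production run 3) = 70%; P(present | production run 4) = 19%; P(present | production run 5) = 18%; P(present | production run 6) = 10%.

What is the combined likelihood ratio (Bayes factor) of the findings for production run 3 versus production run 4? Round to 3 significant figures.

2.51

Take the product of per-finding likelihoods under each hypothesis, then divide.
  production run 3: 0.22 × 0.65 × 0.72 × 0.70 = 0.072072
  production run 4: 0.70 × 0.48 × 0.45 × 0.19 = 0.028728
Bayes factor = 0.072072 / 0.028728 ≈ 2.51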